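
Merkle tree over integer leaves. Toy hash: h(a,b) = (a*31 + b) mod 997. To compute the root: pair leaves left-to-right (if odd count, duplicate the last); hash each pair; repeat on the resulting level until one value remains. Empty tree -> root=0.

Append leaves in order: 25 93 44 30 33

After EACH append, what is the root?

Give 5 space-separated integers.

After append 25 (leaves=[25]):
  L0: [25]
  root=25
After append 93 (leaves=[25, 93]):
  L0: [25, 93]
  L1: h(25,93)=(25*31+93)%997=868 -> [868]
  root=868
After append 44 (leaves=[25, 93, 44]):
  L0: [25, 93, 44]
  L1: h(25,93)=(25*31+93)%997=868 h(44,44)=(44*31+44)%997=411 -> [868, 411]
  L2: h(868,411)=(868*31+411)%997=400 -> [400]
  root=400
After append 30 (leaves=[25, 93, 44, 30]):
  L0: [25, 93, 44, 30]
  L1: h(25,93)=(25*31+93)%997=868 h(44,30)=(44*31+30)%997=397 -> [868, 397]
  L2: h(868,397)=(868*31+397)%997=386 -> [386]
  root=386
After append 33 (leaves=[25, 93, 44, 30, 33]):
  L0: [25, 93, 44, 30, 33]
  L1: h(25,93)=(25*31+93)%997=868 h(44,30)=(44*31+30)%997=397 h(33,33)=(33*31+33)%997=59 -> [868, 397, 59]
  L2: h(868,397)=(868*31+397)%997=386 h(59,59)=(59*31+59)%997=891 -> [386, 891]
  L3: h(386,891)=(386*31+891)%997=893 -> [893]
  root=893

Answer: 25 868 400 386 893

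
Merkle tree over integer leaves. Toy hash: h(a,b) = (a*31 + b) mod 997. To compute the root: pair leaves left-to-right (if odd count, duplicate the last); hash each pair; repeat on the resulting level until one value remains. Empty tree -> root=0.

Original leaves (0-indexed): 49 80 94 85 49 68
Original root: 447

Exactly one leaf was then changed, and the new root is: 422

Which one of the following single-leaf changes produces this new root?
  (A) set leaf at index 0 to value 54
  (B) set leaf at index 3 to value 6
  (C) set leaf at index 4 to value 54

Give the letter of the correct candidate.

Answer: C

Derivation:
Original leaves: [49, 80, 94, 85, 49, 68]
Target new root: 422
Try each candidate change and compute the resulting root:
Candidate A: set leaf[0] = 54 -> leaves = [54, 80, 94, 85, 49, 68]
  L0: [54, 80, 94, 85, 49, 68]
  L1: h(54,80)=(54*31+80)%997=757 h(94,85)=(94*31+85)%997=8 h(49,68)=(49*31+68)%997=590 -> [757, 8, 590]
  L2: h(757,8)=(757*31+8)%997=544 h(590,590)=(590*31+590)%997=934 -> [544, 934]
  L3: h(544,934)=(544*31+934)%997=849 -> [849]
  root = 849 != target 422
Candidate B: set leaf[3] = 6 -> leaves = [49, 80, 94, 6, 49, 68]
  L0: [49, 80, 94, 6, 49, 68]
  L1: h(49,80)=(49*31+80)%997=602 h(94,6)=(94*31+6)%997=926 h(49,68)=(49*31+68)%997=590 -> [602, 926, 590]
  L2: h(602,926)=(602*31+926)%997=645 h(590,590)=(590*31+590)%997=934 -> [645, 934]
  L3: h(645,934)=(645*31+934)%997=989 -> [989]
  root = 989 != target 422
Candidate C: set leaf[4] = 54 -> leaves = [49, 80, 94, 85, 54, 68]
  L0: [49, 80, 94, 85, 54, 68]
  L1: h(49,80)=(49*31+80)%997=602 h(94,85)=(94*31+85)%997=8 h(54,68)=(54*31+68)%997=745 -> [602, 8, 745]
  L2: h(602,8)=(602*31+8)%997=724 h(745,745)=(745*31+745)%997=909 -> [724, 909]
  L3: h(724,909)=(724*31+909)%997=422 -> [422]
  root = 422 == target 422  ** MATCH **
Candidate C produces the target root.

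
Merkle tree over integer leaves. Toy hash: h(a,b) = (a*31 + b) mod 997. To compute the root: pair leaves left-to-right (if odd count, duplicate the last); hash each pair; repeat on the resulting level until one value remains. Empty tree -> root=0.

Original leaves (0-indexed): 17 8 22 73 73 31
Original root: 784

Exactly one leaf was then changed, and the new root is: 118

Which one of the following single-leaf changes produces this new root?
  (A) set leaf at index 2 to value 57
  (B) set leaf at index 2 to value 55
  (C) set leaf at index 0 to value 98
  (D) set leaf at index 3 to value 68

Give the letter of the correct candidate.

Original leaves: [17, 8, 22, 73, 73, 31]
Target new root: 118
Try each candidate change and compute the resulting root:
Candidate A: set leaf[2] = 57 -> leaves = [17, 8, 57, 73, 73, 31]
  L0: [17, 8, 57, 73, 73, 31]
  L1: h(17,8)=(17*31+8)%997=535 h(57,73)=(57*31+73)%997=843 h(73,31)=(73*31+31)%997=300 -> [535, 843, 300]
  L2: h(535,843)=(535*31+843)%997=479 h(300,300)=(300*31+300)%997=627 -> [479, 627]
  L3: h(479,627)=(479*31+627)%997=521 -> [521]
  root = 521 != target 118
Candidate B: set leaf[2] = 55 -> leaves = [17, 8, 55, 73, 73, 31]
  L0: [17, 8, 55, 73, 73, 31]
  L1: h(17,8)=(17*31+8)%997=535 h(55,73)=(55*31+73)%997=781 h(73,31)=(73*31+31)%997=300 -> [535, 781, 300]
  L2: h(535,781)=(535*31+781)%997=417 h(300,300)=(300*31+300)%997=627 -> [417, 627]
  L3: h(417,627)=(417*31+627)%997=593 -> [593]
  root = 593 != target 118
Candidate C: set leaf[0] = 98 -> leaves = [98, 8, 22, 73, 73, 31]
  L0: [98, 8, 22, 73, 73, 31]
  L1: h(98,8)=(98*31+8)%997=55 h(22,73)=(22*31+73)%997=755 h(73,31)=(73*31+31)%997=300 -> [55, 755, 300]
  L2: h(55,755)=(55*31+755)%997=466 h(300,300)=(300*31+300)%997=627 -> [466, 627]
  L3: h(466,627)=(466*31+627)%997=118 -> [118]
  root = 118 == target 118  ** MATCH **
Candidate D: set leaf[3] = 68 -> leaves = [17, 8, 22, 68, 73, 31]
  L0: [17, 8, 22, 68, 73, 31]
  L1: h(17,8)=(17*31+8)%997=535 h(22,68)=(22*31+68)%997=750 h(73,31)=(73*31+31)%997=300 -> [535, 750, 300]
  L2: h(535,750)=(535*31+750)%997=386 h(300,300)=(300*31+300)%997=627 -> [386, 627]
  L3: h(386,627)=(386*31+627)%997=629 -> [629]
  root = 629 != target 118
Candidate C produces the target root.

Answer: C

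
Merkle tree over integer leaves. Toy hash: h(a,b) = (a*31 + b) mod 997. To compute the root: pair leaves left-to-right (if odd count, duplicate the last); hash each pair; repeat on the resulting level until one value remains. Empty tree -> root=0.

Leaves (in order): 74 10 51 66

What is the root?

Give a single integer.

Answer: 290

Derivation:
L0: [74, 10, 51, 66]
L1: h(74,10)=(74*31+10)%997=310 h(51,66)=(51*31+66)%997=650 -> [310, 650]
L2: h(310,650)=(310*31+650)%997=290 -> [290]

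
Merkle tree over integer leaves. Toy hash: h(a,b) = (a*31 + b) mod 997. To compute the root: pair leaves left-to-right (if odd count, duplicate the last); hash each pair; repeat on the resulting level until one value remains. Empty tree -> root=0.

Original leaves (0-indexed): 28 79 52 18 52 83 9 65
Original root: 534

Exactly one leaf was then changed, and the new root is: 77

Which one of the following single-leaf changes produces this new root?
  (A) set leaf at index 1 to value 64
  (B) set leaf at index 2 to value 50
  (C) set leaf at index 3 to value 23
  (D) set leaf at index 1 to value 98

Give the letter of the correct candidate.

Answer: A

Derivation:
Original leaves: [28, 79, 52, 18, 52, 83, 9, 65]
Target new root: 77
Try each candidate change and compute the resulting root:
Candidate A: set leaf[1] = 64 -> leaves = [28, 64, 52, 18, 52, 83, 9, 65]
  L0: [28, 64, 52, 18, 52, 83, 9, 65]
  L1: h(28,64)=(28*31+64)%997=932 h(52,18)=(52*31+18)%997=633 h(52,83)=(52*31+83)%997=698 h(9,65)=(9*31+65)%997=344 -> [932, 633, 698, 344]
  L2: h(932,633)=(932*31+633)%997=612 h(698,344)=(698*31+344)%997=48 -> [612, 48]
  L3: h(612,48)=(612*31+48)%997=77 -> [77]
  root = 77 == target 77  ** MATCH **
Candidate B: set leaf[2] = 50 -> leaves = [28, 79, 50, 18, 52, 83, 9, 65]
  L0: [28, 79, 50, 18, 52, 83, 9, 65]
  L1: h(28,79)=(28*31+79)%997=947 h(50,18)=(50*31+18)%997=571 h(52,83)=(52*31+83)%997=698 h(9,65)=(9*31+65)%997=344 -> [947, 571, 698, 344]
  L2: h(947,571)=(947*31+571)%997=18 h(698,344)=(698*31+344)%997=48 -> [18, 48]
  L3: h(18,48)=(18*31+48)%997=606 -> [606]
  root = 606 != target 77
Candidate C: set leaf[3] = 23 -> leaves = [28, 79, 52, 23, 52, 83, 9, 65]
  L0: [28, 79, 52, 23, 52, 83, 9, 65]
  L1: h(28,79)=(28*31+79)%997=947 h(52,23)=(52*31+23)%997=638 h(52,83)=(52*31+83)%997=698 h(9,65)=(9*31+65)%997=344 -> [947, 638, 698, 344]
  L2: h(947,638)=(947*31+638)%997=85 h(698,344)=(698*31+344)%997=48 -> [85, 48]
  L3: h(85,48)=(85*31+48)%997=689 -> [689]
  root = 689 != target 77
Candidate D: set leaf[1] = 98 -> leaves = [28, 98, 52, 18, 52, 83, 9, 65]
  L0: [28, 98, 52, 18, 52, 83, 9, 65]
  L1: h(28,98)=(28*31+98)%997=966 h(52,18)=(52*31+18)%997=633 h(52,83)=(52*31+83)%997=698 h(9,65)=(9*31+65)%997=344 -> [966, 633, 698, 344]
  L2: h(966,633)=(966*31+633)%997=669 h(698,344)=(698*31+344)%997=48 -> [669, 48]
  L3: h(669,48)=(669*31+48)%997=847 -> [847]
  root = 847 != target 77
Candidate A produces the target root.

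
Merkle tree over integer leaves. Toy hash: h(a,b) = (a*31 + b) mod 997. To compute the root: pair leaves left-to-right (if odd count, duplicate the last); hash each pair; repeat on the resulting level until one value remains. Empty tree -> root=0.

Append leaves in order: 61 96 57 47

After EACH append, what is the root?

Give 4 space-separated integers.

Answer: 61 990 610 600

Derivation:
After append 61 (leaves=[61]):
  L0: [61]
  root=61
After append 96 (leaves=[61, 96]):
  L0: [61, 96]
  L1: h(61,96)=(61*31+96)%997=990 -> [990]
  root=990
After append 57 (leaves=[61, 96, 57]):
  L0: [61, 96, 57]
  L1: h(61,96)=(61*31+96)%997=990 h(57,57)=(57*31+57)%997=827 -> [990, 827]
  L2: h(990,827)=(990*31+827)%997=610 -> [610]
  root=610
After append 47 (leaves=[61, 96, 57, 47]):
  L0: [61, 96, 57, 47]
  L1: h(61,96)=(61*31+96)%997=990 h(57,47)=(57*31+47)%997=817 -> [990, 817]
  L2: h(990,817)=(990*31+817)%997=600 -> [600]
  root=600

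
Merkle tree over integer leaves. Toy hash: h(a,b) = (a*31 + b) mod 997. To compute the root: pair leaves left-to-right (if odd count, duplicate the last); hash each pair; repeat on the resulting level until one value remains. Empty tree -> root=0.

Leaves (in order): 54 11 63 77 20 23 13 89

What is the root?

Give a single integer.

Answer: 761

Derivation:
L0: [54, 11, 63, 77, 20, 23, 13, 89]
L1: h(54,11)=(54*31+11)%997=688 h(63,77)=(63*31+77)%997=36 h(20,23)=(20*31+23)%997=643 h(13,89)=(13*31+89)%997=492 -> [688, 36, 643, 492]
L2: h(688,36)=(688*31+36)%997=427 h(643,492)=(643*31+492)%997=485 -> [427, 485]
L3: h(427,485)=(427*31+485)%997=761 -> [761]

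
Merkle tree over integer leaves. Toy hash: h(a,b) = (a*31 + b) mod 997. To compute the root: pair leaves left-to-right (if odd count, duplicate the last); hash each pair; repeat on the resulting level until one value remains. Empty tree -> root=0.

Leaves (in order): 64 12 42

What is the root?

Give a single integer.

Answer: 409

Derivation:
L0: [64, 12, 42]
L1: h(64,12)=(64*31+12)%997=2 h(42,42)=(42*31+42)%997=347 -> [2, 347]
L2: h(2,347)=(2*31+347)%997=409 -> [409]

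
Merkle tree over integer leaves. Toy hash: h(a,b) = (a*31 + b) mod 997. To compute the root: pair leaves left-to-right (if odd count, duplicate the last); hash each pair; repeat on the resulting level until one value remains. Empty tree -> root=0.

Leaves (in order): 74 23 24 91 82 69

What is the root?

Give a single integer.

Answer: 103

Derivation:
L0: [74, 23, 24, 91, 82, 69]
L1: h(74,23)=(74*31+23)%997=323 h(24,91)=(24*31+91)%997=835 h(82,69)=(82*31+69)%997=617 -> [323, 835, 617]
L2: h(323,835)=(323*31+835)%997=878 h(617,617)=(617*31+617)%997=801 -> [878, 801]
L3: h(878,801)=(878*31+801)%997=103 -> [103]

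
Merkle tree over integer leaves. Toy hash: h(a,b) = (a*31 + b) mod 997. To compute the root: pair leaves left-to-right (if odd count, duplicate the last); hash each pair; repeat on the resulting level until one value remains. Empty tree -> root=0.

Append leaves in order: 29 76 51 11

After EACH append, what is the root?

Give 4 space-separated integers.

Answer: 29 975 950 910

Derivation:
After append 29 (leaves=[29]):
  L0: [29]
  root=29
After append 76 (leaves=[29, 76]):
  L0: [29, 76]
  L1: h(29,76)=(29*31+76)%997=975 -> [975]
  root=975
After append 51 (leaves=[29, 76, 51]):
  L0: [29, 76, 51]
  L1: h(29,76)=(29*31+76)%997=975 h(51,51)=(51*31+51)%997=635 -> [975, 635]
  L2: h(975,635)=(975*31+635)%997=950 -> [950]
  root=950
After append 11 (leaves=[29, 76, 51, 11]):
  L0: [29, 76, 51, 11]
  L1: h(29,76)=(29*31+76)%997=975 h(51,11)=(51*31+11)%997=595 -> [975, 595]
  L2: h(975,595)=(975*31+595)%997=910 -> [910]
  root=910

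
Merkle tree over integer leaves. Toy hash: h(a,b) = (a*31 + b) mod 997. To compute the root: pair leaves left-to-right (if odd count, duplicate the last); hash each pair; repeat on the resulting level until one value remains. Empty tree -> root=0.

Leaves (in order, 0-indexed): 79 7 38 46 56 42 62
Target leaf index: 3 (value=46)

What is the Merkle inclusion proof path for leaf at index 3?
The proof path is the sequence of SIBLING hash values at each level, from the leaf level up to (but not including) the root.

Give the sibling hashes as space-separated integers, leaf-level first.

Answer: 38 462 273

Derivation:
L0 (leaves): [79, 7, 38, 46, 56, 42, 62], target index=3
L1: h(79,7)=(79*31+7)%997=462 [pair 0] h(38,46)=(38*31+46)%997=227 [pair 1] h(56,42)=(56*31+42)%997=781 [pair 2] h(62,62)=(62*31+62)%997=987 [pair 3] -> [462, 227, 781, 987]
  Sibling for proof at L0: 38
L2: h(462,227)=(462*31+227)%997=591 [pair 0] h(781,987)=(781*31+987)%997=273 [pair 1] -> [591, 273]
  Sibling for proof at L1: 462
L3: h(591,273)=(591*31+273)%997=648 [pair 0] -> [648]
  Sibling for proof at L2: 273
Root: 648
Proof path (sibling hashes from leaf to root): [38, 462, 273]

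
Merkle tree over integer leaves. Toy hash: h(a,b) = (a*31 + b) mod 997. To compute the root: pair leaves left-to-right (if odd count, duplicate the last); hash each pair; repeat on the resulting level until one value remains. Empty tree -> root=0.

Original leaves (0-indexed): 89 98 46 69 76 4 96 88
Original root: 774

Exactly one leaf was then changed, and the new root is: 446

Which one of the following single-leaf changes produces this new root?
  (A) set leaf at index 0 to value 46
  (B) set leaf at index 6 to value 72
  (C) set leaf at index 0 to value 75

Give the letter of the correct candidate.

Original leaves: [89, 98, 46, 69, 76, 4, 96, 88]
Target new root: 446
Try each candidate change and compute the resulting root:
Candidate A: set leaf[0] = 46 -> leaves = [46, 98, 46, 69, 76, 4, 96, 88]
  L0: [46, 98, 46, 69, 76, 4, 96, 88]
  L1: h(46,98)=(46*31+98)%997=527 h(46,69)=(46*31+69)%997=498 h(76,4)=(76*31+4)%997=366 h(96,88)=(96*31+88)%997=73 -> [527, 498, 366, 73]
  L2: h(527,498)=(527*31+498)%997=883 h(366,73)=(366*31+73)%997=452 -> [883, 452]
  L3: h(883,452)=(883*31+452)%997=906 -> [906]
  root = 906 != target 446
Candidate B: set leaf[6] = 72 -> leaves = [89, 98, 46, 69, 76, 4, 72, 88]
  L0: [89, 98, 46, 69, 76, 4, 72, 88]
  L1: h(89,98)=(89*31+98)%997=863 h(46,69)=(46*31+69)%997=498 h(76,4)=(76*31+4)%997=366 h(72,88)=(72*31+88)%997=326 -> [863, 498, 366, 326]
  L2: h(863,498)=(863*31+498)%997=332 h(366,326)=(366*31+326)%997=705 -> [332, 705]
  L3: h(332,705)=(332*31+705)%997=30 -> [30]
  root = 30 != target 446
Candidate C: set leaf[0] = 75 -> leaves = [75, 98, 46, 69, 76, 4, 96, 88]
  L0: [75, 98, 46, 69, 76, 4, 96, 88]
  L1: h(75,98)=(75*31+98)%997=429 h(46,69)=(46*31+69)%997=498 h(76,4)=(76*31+4)%997=366 h(96,88)=(96*31+88)%997=73 -> [429, 498, 366, 73]
  L2: h(429,498)=(429*31+498)%997=836 h(366,73)=(366*31+73)%997=452 -> [836, 452]
  L3: h(836,452)=(836*31+452)%997=446 -> [446]
  root = 446 == target 446  ** MATCH **
Candidate C produces the target root.

Answer: C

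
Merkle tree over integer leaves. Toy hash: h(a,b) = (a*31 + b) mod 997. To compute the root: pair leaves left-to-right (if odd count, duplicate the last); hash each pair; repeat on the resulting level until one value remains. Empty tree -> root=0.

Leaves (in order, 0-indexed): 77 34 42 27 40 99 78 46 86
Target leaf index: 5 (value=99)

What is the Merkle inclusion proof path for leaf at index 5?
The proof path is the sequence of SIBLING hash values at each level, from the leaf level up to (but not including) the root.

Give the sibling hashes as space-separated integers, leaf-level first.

Answer: 40 470 608 526

Derivation:
L0 (leaves): [77, 34, 42, 27, 40, 99, 78, 46, 86], target index=5
L1: h(77,34)=(77*31+34)%997=427 [pair 0] h(42,27)=(42*31+27)%997=332 [pair 1] h(40,99)=(40*31+99)%997=342 [pair 2] h(78,46)=(78*31+46)%997=470 [pair 3] h(86,86)=(86*31+86)%997=758 [pair 4] -> [427, 332, 342, 470, 758]
  Sibling for proof at L0: 40
L2: h(427,332)=(427*31+332)%997=608 [pair 0] h(342,470)=(342*31+470)%997=105 [pair 1] h(758,758)=(758*31+758)%997=328 [pair 2] -> [608, 105, 328]
  Sibling for proof at L1: 470
L3: h(608,105)=(608*31+105)%997=10 [pair 0] h(328,328)=(328*31+328)%997=526 [pair 1] -> [10, 526]
  Sibling for proof at L2: 608
L4: h(10,526)=(10*31+526)%997=836 [pair 0] -> [836]
  Sibling for proof at L3: 526
Root: 836
Proof path (sibling hashes from leaf to root): [40, 470, 608, 526]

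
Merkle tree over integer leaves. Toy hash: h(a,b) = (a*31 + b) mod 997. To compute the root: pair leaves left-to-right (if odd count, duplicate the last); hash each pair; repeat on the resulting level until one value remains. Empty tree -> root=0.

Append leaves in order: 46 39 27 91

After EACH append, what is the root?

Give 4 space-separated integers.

Answer: 46 468 417 481

Derivation:
After append 46 (leaves=[46]):
  L0: [46]
  root=46
After append 39 (leaves=[46, 39]):
  L0: [46, 39]
  L1: h(46,39)=(46*31+39)%997=468 -> [468]
  root=468
After append 27 (leaves=[46, 39, 27]):
  L0: [46, 39, 27]
  L1: h(46,39)=(46*31+39)%997=468 h(27,27)=(27*31+27)%997=864 -> [468, 864]
  L2: h(468,864)=(468*31+864)%997=417 -> [417]
  root=417
After append 91 (leaves=[46, 39, 27, 91]):
  L0: [46, 39, 27, 91]
  L1: h(46,39)=(46*31+39)%997=468 h(27,91)=(27*31+91)%997=928 -> [468, 928]
  L2: h(468,928)=(468*31+928)%997=481 -> [481]
  root=481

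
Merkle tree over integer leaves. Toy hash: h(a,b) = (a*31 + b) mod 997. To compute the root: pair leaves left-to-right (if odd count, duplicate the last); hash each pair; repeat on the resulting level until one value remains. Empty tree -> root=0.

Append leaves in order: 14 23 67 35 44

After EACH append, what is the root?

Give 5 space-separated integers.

After append 14 (leaves=[14]):
  L0: [14]
  root=14
After append 23 (leaves=[14, 23]):
  L0: [14, 23]
  L1: h(14,23)=(14*31+23)%997=457 -> [457]
  root=457
After append 67 (leaves=[14, 23, 67]):
  L0: [14, 23, 67]
  L1: h(14,23)=(14*31+23)%997=457 h(67,67)=(67*31+67)%997=150 -> [457, 150]
  L2: h(457,150)=(457*31+150)%997=359 -> [359]
  root=359
After append 35 (leaves=[14, 23, 67, 35]):
  L0: [14, 23, 67, 35]
  L1: h(14,23)=(14*31+23)%997=457 h(67,35)=(67*31+35)%997=118 -> [457, 118]
  L2: h(457,118)=(457*31+118)%997=327 -> [327]
  root=327
After append 44 (leaves=[14, 23, 67, 35, 44]):
  L0: [14, 23, 67, 35, 44]
  L1: h(14,23)=(14*31+23)%997=457 h(67,35)=(67*31+35)%997=118 h(44,44)=(44*31+44)%997=411 -> [457, 118, 411]
  L2: h(457,118)=(457*31+118)%997=327 h(411,411)=(411*31+411)%997=191 -> [327, 191]
  L3: h(327,191)=(327*31+191)%997=358 -> [358]
  root=358

Answer: 14 457 359 327 358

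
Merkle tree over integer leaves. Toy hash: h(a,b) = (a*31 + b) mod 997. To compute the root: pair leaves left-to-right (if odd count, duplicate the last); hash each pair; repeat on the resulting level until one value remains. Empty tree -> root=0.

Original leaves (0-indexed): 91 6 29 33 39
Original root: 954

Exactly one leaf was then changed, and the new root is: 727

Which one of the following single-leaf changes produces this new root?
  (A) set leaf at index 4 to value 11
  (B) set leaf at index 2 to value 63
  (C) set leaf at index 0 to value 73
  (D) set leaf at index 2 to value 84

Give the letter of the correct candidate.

Answer: B

Derivation:
Original leaves: [91, 6, 29, 33, 39]
Target new root: 727
Try each candidate change and compute the resulting root:
Candidate A: set leaf[4] = 11 -> leaves = [91, 6, 29, 33, 11]
  L0: [91, 6, 29, 33, 11]
  L1: h(91,6)=(91*31+6)%997=833 h(29,33)=(29*31+33)%997=932 h(11,11)=(11*31+11)%997=352 -> [833, 932, 352]
  L2: h(833,932)=(833*31+932)%997=833 h(352,352)=(352*31+352)%997=297 -> [833, 297]
  L3: h(833,297)=(833*31+297)%997=198 -> [198]
  root = 198 != target 727
Candidate B: set leaf[2] = 63 -> leaves = [91, 6, 63, 33, 39]
  L0: [91, 6, 63, 33, 39]
  L1: h(91,6)=(91*31+6)%997=833 h(63,33)=(63*31+33)%997=989 h(39,39)=(39*31+39)%997=251 -> [833, 989, 251]
  L2: h(833,989)=(833*31+989)%997=890 h(251,251)=(251*31+251)%997=56 -> [890, 56]
  L3: h(890,56)=(890*31+56)%997=727 -> [727]
  root = 727 == target 727  ** MATCH **
Candidate C: set leaf[0] = 73 -> leaves = [73, 6, 29, 33, 39]
  L0: [73, 6, 29, 33, 39]
  L1: h(73,6)=(73*31+6)%997=275 h(29,33)=(29*31+33)%997=932 h(39,39)=(39*31+39)%997=251 -> [275, 932, 251]
  L2: h(275,932)=(275*31+932)%997=484 h(251,251)=(251*31+251)%997=56 -> [484, 56]
  L3: h(484,56)=(484*31+56)%997=105 -> [105]
  root = 105 != target 727
Candidate D: set leaf[2] = 84 -> leaves = [91, 6, 84, 33, 39]
  L0: [91, 6, 84, 33, 39]
  L1: h(91,6)=(91*31+6)%997=833 h(84,33)=(84*31+33)%997=643 h(39,39)=(39*31+39)%997=251 -> [833, 643, 251]
  L2: h(833,643)=(833*31+643)%997=544 h(251,251)=(251*31+251)%997=56 -> [544, 56]
  L3: h(544,56)=(544*31+56)%997=968 -> [968]
  root = 968 != target 727
Candidate B produces the target root.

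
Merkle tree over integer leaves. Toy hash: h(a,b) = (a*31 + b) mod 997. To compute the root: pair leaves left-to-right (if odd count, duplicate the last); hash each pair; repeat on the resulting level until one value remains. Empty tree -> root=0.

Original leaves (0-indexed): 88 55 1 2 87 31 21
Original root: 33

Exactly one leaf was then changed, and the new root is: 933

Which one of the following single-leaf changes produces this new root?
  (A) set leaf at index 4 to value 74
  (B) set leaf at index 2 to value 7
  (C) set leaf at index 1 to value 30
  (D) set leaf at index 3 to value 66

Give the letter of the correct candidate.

Original leaves: [88, 55, 1, 2, 87, 31, 21]
Target new root: 933
Try each candidate change and compute the resulting root:
Candidate A: set leaf[4] = 74 -> leaves = [88, 55, 1, 2, 74, 31, 21]
  L0: [88, 55, 1, 2, 74, 31, 21]
  L1: h(88,55)=(88*31+55)%997=789 h(1,2)=(1*31+2)%997=33 h(74,31)=(74*31+31)%997=331 h(21,21)=(21*31+21)%997=672 -> [789, 33, 331, 672]
  L2: h(789,33)=(789*31+33)%997=564 h(331,672)=(331*31+672)%997=963 -> [564, 963]
  L3: h(564,963)=(564*31+963)%997=501 -> [501]
  root = 501 != target 933
Candidate B: set leaf[2] = 7 -> leaves = [88, 55, 7, 2, 87, 31, 21]
  L0: [88, 55, 7, 2, 87, 31, 21]
  L1: h(88,55)=(88*31+55)%997=789 h(7,2)=(7*31+2)%997=219 h(87,31)=(87*31+31)%997=734 h(21,21)=(21*31+21)%997=672 -> [789, 219, 734, 672]
  L2: h(789,219)=(789*31+219)%997=750 h(734,672)=(734*31+672)%997=495 -> [750, 495]
  L3: h(750,495)=(750*31+495)%997=814 -> [814]
  root = 814 != target 933
Candidate C: set leaf[1] = 30 -> leaves = [88, 30, 1, 2, 87, 31, 21]
  L0: [88, 30, 1, 2, 87, 31, 21]
  L1: h(88,30)=(88*31+30)%997=764 h(1,2)=(1*31+2)%997=33 h(87,31)=(87*31+31)%997=734 h(21,21)=(21*31+21)%997=672 -> [764, 33, 734, 672]
  L2: h(764,33)=(764*31+33)%997=786 h(734,672)=(734*31+672)%997=495 -> [786, 495]
  L3: h(786,495)=(786*31+495)%997=933 -> [933]
  root = 933 == target 933  ** MATCH **
Candidate D: set leaf[3] = 66 -> leaves = [88, 55, 1, 66, 87, 31, 21]
  L0: [88, 55, 1, 66, 87, 31, 21]
  L1: h(88,55)=(88*31+55)%997=789 h(1,66)=(1*31+66)%997=97 h(87,31)=(87*31+31)%997=734 h(21,21)=(21*31+21)%997=672 -> [789, 97, 734, 672]
  L2: h(789,97)=(789*31+97)%997=628 h(734,672)=(734*31+672)%997=495 -> [628, 495]
  L3: h(628,495)=(628*31+495)%997=23 -> [23]
  root = 23 != target 933
Candidate C produces the target root.

Answer: C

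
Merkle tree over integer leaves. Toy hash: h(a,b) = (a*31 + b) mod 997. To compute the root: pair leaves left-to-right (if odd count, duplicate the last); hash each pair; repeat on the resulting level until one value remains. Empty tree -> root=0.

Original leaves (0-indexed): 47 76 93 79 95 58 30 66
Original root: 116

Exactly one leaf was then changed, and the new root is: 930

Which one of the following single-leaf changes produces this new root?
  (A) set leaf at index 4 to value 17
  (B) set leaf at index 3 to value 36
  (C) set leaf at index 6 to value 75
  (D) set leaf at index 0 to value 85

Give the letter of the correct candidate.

Answer: A

Derivation:
Original leaves: [47, 76, 93, 79, 95, 58, 30, 66]
Target new root: 930
Try each candidate change and compute the resulting root:
Candidate A: set leaf[4] = 17 -> leaves = [47, 76, 93, 79, 17, 58, 30, 66]
  L0: [47, 76, 93, 79, 17, 58, 30, 66]
  L1: h(47,76)=(47*31+76)%997=536 h(93,79)=(93*31+79)%997=968 h(17,58)=(17*31+58)%997=585 h(30,66)=(30*31+66)%997=996 -> [536, 968, 585, 996]
  L2: h(536,968)=(536*31+968)%997=635 h(585,996)=(585*31+996)%997=188 -> [635, 188]
  L3: h(635,188)=(635*31+188)%997=930 -> [930]
  root = 930 == target 930  ** MATCH **
Candidate B: set leaf[3] = 36 -> leaves = [47, 76, 93, 36, 95, 58, 30, 66]
  L0: [47, 76, 93, 36, 95, 58, 30, 66]
  L1: h(47,76)=(47*31+76)%997=536 h(93,36)=(93*31+36)%997=925 h(95,58)=(95*31+58)%997=12 h(30,66)=(30*31+66)%997=996 -> [536, 925, 12, 996]
  L2: h(536,925)=(536*31+925)%997=592 h(12,996)=(12*31+996)%997=371 -> [592, 371]
  L3: h(592,371)=(592*31+371)%997=777 -> [777]
  root = 777 != target 930
Candidate C: set leaf[6] = 75 -> leaves = [47, 76, 93, 79, 95, 58, 75, 66]
  L0: [47, 76, 93, 79, 95, 58, 75, 66]
  L1: h(47,76)=(47*31+76)%997=536 h(93,79)=(93*31+79)%997=968 h(95,58)=(95*31+58)%997=12 h(75,66)=(75*31+66)%997=397 -> [536, 968, 12, 397]
  L2: h(536,968)=(536*31+968)%997=635 h(12,397)=(12*31+397)%997=769 -> [635, 769]
  L3: h(635,769)=(635*31+769)%997=514 -> [514]
  root = 514 != target 930
Candidate D: set leaf[0] = 85 -> leaves = [85, 76, 93, 79, 95, 58, 30, 66]
  L0: [85, 76, 93, 79, 95, 58, 30, 66]
  L1: h(85,76)=(85*31+76)%997=717 h(93,79)=(93*31+79)%997=968 h(95,58)=(95*31+58)%997=12 h(30,66)=(30*31+66)%997=996 -> [717, 968, 12, 996]
  L2: h(717,968)=(717*31+968)%997=264 h(12,996)=(12*31+996)%997=371 -> [264, 371]
  L3: h(264,371)=(264*31+371)%997=579 -> [579]
  root = 579 != target 930
Candidate A produces the target root.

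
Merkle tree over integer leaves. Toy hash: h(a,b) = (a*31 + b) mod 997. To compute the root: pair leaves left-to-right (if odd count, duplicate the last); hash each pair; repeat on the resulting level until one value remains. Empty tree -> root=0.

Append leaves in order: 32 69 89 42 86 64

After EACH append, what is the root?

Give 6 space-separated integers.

Answer: 32 64 844 797 110 403

Derivation:
After append 32 (leaves=[32]):
  L0: [32]
  root=32
After append 69 (leaves=[32, 69]):
  L0: [32, 69]
  L1: h(32,69)=(32*31+69)%997=64 -> [64]
  root=64
After append 89 (leaves=[32, 69, 89]):
  L0: [32, 69, 89]
  L1: h(32,69)=(32*31+69)%997=64 h(89,89)=(89*31+89)%997=854 -> [64, 854]
  L2: h(64,854)=(64*31+854)%997=844 -> [844]
  root=844
After append 42 (leaves=[32, 69, 89, 42]):
  L0: [32, 69, 89, 42]
  L1: h(32,69)=(32*31+69)%997=64 h(89,42)=(89*31+42)%997=807 -> [64, 807]
  L2: h(64,807)=(64*31+807)%997=797 -> [797]
  root=797
After append 86 (leaves=[32, 69, 89, 42, 86]):
  L0: [32, 69, 89, 42, 86]
  L1: h(32,69)=(32*31+69)%997=64 h(89,42)=(89*31+42)%997=807 h(86,86)=(86*31+86)%997=758 -> [64, 807, 758]
  L2: h(64,807)=(64*31+807)%997=797 h(758,758)=(758*31+758)%997=328 -> [797, 328]
  L3: h(797,328)=(797*31+328)%997=110 -> [110]
  root=110
After append 64 (leaves=[32, 69, 89, 42, 86, 64]):
  L0: [32, 69, 89, 42, 86, 64]
  L1: h(32,69)=(32*31+69)%997=64 h(89,42)=(89*31+42)%997=807 h(86,64)=(86*31+64)%997=736 -> [64, 807, 736]
  L2: h(64,807)=(64*31+807)%997=797 h(736,736)=(736*31+736)%997=621 -> [797, 621]
  L3: h(797,621)=(797*31+621)%997=403 -> [403]
  root=403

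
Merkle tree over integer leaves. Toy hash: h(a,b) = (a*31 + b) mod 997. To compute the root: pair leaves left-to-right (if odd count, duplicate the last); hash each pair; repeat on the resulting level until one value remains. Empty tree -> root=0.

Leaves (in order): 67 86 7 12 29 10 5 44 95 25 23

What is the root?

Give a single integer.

Answer: 651

Derivation:
L0: [67, 86, 7, 12, 29, 10, 5, 44, 95, 25, 23]
L1: h(67,86)=(67*31+86)%997=169 h(7,12)=(7*31+12)%997=229 h(29,10)=(29*31+10)%997=909 h(5,44)=(5*31+44)%997=199 h(95,25)=(95*31+25)%997=976 h(23,23)=(23*31+23)%997=736 -> [169, 229, 909, 199, 976, 736]
L2: h(169,229)=(169*31+229)%997=483 h(909,199)=(909*31+199)%997=462 h(976,736)=(976*31+736)%997=85 -> [483, 462, 85]
L3: h(483,462)=(483*31+462)%997=480 h(85,85)=(85*31+85)%997=726 -> [480, 726]
L4: h(480,726)=(480*31+726)%997=651 -> [651]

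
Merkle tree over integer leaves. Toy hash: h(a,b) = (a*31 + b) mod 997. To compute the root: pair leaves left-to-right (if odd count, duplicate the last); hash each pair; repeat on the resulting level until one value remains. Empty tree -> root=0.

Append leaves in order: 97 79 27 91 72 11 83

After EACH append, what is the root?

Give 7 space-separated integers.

After append 97 (leaves=[97]):
  L0: [97]
  root=97
After append 79 (leaves=[97, 79]):
  L0: [97, 79]
  L1: h(97,79)=(97*31+79)%997=95 -> [95]
  root=95
After append 27 (leaves=[97, 79, 27]):
  L0: [97, 79, 27]
  L1: h(97,79)=(97*31+79)%997=95 h(27,27)=(27*31+27)%997=864 -> [95, 864]
  L2: h(95,864)=(95*31+864)%997=818 -> [818]
  root=818
After append 91 (leaves=[97, 79, 27, 91]):
  L0: [97, 79, 27, 91]
  L1: h(97,79)=(97*31+79)%997=95 h(27,91)=(27*31+91)%997=928 -> [95, 928]
  L2: h(95,928)=(95*31+928)%997=882 -> [882]
  root=882
After append 72 (leaves=[97, 79, 27, 91, 72]):
  L0: [97, 79, 27, 91, 72]
  L1: h(97,79)=(97*31+79)%997=95 h(27,91)=(27*31+91)%997=928 h(72,72)=(72*31+72)%997=310 -> [95, 928, 310]
  L2: h(95,928)=(95*31+928)%997=882 h(310,310)=(310*31+310)%997=947 -> [882, 947]
  L3: h(882,947)=(882*31+947)%997=373 -> [373]
  root=373
After append 11 (leaves=[97, 79, 27, 91, 72, 11]):
  L0: [97, 79, 27, 91, 72, 11]
  L1: h(97,79)=(97*31+79)%997=95 h(27,91)=(27*31+91)%997=928 h(72,11)=(72*31+11)%997=249 -> [95, 928, 249]
  L2: h(95,928)=(95*31+928)%997=882 h(249,249)=(249*31+249)%997=989 -> [882, 989]
  L3: h(882,989)=(882*31+989)%997=415 -> [415]
  root=415
After append 83 (leaves=[97, 79, 27, 91, 72, 11, 83]):
  L0: [97, 79, 27, 91, 72, 11, 83]
  L1: h(97,79)=(97*31+79)%997=95 h(27,91)=(27*31+91)%997=928 h(72,11)=(72*31+11)%997=249 h(83,83)=(83*31+83)%997=662 -> [95, 928, 249, 662]
  L2: h(95,928)=(95*31+928)%997=882 h(249,662)=(249*31+662)%997=405 -> [882, 405]
  L3: h(882,405)=(882*31+405)%997=828 -> [828]
  root=828

Answer: 97 95 818 882 373 415 828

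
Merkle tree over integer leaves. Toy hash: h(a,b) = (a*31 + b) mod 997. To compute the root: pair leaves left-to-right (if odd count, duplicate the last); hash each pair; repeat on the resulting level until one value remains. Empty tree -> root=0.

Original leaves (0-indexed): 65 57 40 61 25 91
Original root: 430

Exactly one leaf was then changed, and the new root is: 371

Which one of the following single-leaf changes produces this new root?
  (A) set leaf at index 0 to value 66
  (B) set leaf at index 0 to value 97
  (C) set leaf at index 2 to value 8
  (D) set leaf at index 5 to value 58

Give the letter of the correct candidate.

Answer: D

Derivation:
Original leaves: [65, 57, 40, 61, 25, 91]
Target new root: 371
Try each candidate change and compute the resulting root:
Candidate A: set leaf[0] = 66 -> leaves = [66, 57, 40, 61, 25, 91]
  L0: [66, 57, 40, 61, 25, 91]
  L1: h(66,57)=(66*31+57)%997=109 h(40,61)=(40*31+61)%997=304 h(25,91)=(25*31+91)%997=866 -> [109, 304, 866]
  L2: h(109,304)=(109*31+304)%997=692 h(866,866)=(866*31+866)%997=793 -> [692, 793]
  L3: h(692,793)=(692*31+793)%997=311 -> [311]
  root = 311 != target 371
Candidate B: set leaf[0] = 97 -> leaves = [97, 57, 40, 61, 25, 91]
  L0: [97, 57, 40, 61, 25, 91]
  L1: h(97,57)=(97*31+57)%997=73 h(40,61)=(40*31+61)%997=304 h(25,91)=(25*31+91)%997=866 -> [73, 304, 866]
  L2: h(73,304)=(73*31+304)%997=573 h(866,866)=(866*31+866)%997=793 -> [573, 793]
  L3: h(573,793)=(573*31+793)%997=610 -> [610]
  root = 610 != target 371
Candidate C: set leaf[2] = 8 -> leaves = [65, 57, 8, 61, 25, 91]
  L0: [65, 57, 8, 61, 25, 91]
  L1: h(65,57)=(65*31+57)%997=78 h(8,61)=(8*31+61)%997=309 h(25,91)=(25*31+91)%997=866 -> [78, 309, 866]
  L2: h(78,309)=(78*31+309)%997=733 h(866,866)=(866*31+866)%997=793 -> [733, 793]
  L3: h(733,793)=(733*31+793)%997=585 -> [585]
  root = 585 != target 371
Candidate D: set leaf[5] = 58 -> leaves = [65, 57, 40, 61, 25, 58]
  L0: [65, 57, 40, 61, 25, 58]
  L1: h(65,57)=(65*31+57)%997=78 h(40,61)=(40*31+61)%997=304 h(25,58)=(25*31+58)%997=833 -> [78, 304, 833]
  L2: h(78,304)=(78*31+304)%997=728 h(833,833)=(833*31+833)%997=734 -> [728, 734]
  L3: h(728,734)=(728*31+734)%997=371 -> [371]
  root = 371 == target 371  ** MATCH **
Candidate D produces the target root.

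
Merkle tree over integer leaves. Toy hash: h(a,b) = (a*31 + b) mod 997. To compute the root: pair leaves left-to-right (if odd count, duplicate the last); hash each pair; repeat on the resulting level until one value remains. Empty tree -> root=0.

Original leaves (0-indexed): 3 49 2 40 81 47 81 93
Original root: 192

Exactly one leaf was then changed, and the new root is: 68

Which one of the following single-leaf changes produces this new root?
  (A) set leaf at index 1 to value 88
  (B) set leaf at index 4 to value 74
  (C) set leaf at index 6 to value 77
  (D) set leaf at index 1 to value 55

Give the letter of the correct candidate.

Answer: C

Derivation:
Original leaves: [3, 49, 2, 40, 81, 47, 81, 93]
Target new root: 68
Try each candidate change and compute the resulting root:
Candidate A: set leaf[1] = 88 -> leaves = [3, 88, 2, 40, 81, 47, 81, 93]
  L0: [3, 88, 2, 40, 81, 47, 81, 93]
  L1: h(3,88)=(3*31+88)%997=181 h(2,40)=(2*31+40)%997=102 h(81,47)=(81*31+47)%997=564 h(81,93)=(81*31+93)%997=610 -> [181, 102, 564, 610]
  L2: h(181,102)=(181*31+102)%997=728 h(564,610)=(564*31+610)%997=148 -> [728, 148]
  L3: h(728,148)=(728*31+148)%997=782 -> [782]
  root = 782 != target 68
Candidate B: set leaf[4] = 74 -> leaves = [3, 49, 2, 40, 74, 47, 81, 93]
  L0: [3, 49, 2, 40, 74, 47, 81, 93]
  L1: h(3,49)=(3*31+49)%997=142 h(2,40)=(2*31+40)%997=102 h(74,47)=(74*31+47)%997=347 h(81,93)=(81*31+93)%997=610 -> [142, 102, 347, 610]
  L2: h(142,102)=(142*31+102)%997=516 h(347,610)=(347*31+610)%997=400 -> [516, 400]
  L3: h(516,400)=(516*31+400)%997=444 -> [444]
  root = 444 != target 68
Candidate C: set leaf[6] = 77 -> leaves = [3, 49, 2, 40, 81, 47, 77, 93]
  L0: [3, 49, 2, 40, 81, 47, 77, 93]
  L1: h(3,49)=(3*31+49)%997=142 h(2,40)=(2*31+40)%997=102 h(81,47)=(81*31+47)%997=564 h(77,93)=(77*31+93)%997=486 -> [142, 102, 564, 486]
  L2: h(142,102)=(142*31+102)%997=516 h(564,486)=(564*31+486)%997=24 -> [516, 24]
  L3: h(516,24)=(516*31+24)%997=68 -> [68]
  root = 68 == target 68  ** MATCH **
Candidate D: set leaf[1] = 55 -> leaves = [3, 55, 2, 40, 81, 47, 81, 93]
  L0: [3, 55, 2, 40, 81, 47, 81, 93]
  L1: h(3,55)=(3*31+55)%997=148 h(2,40)=(2*31+40)%997=102 h(81,47)=(81*31+47)%997=564 h(81,93)=(81*31+93)%997=610 -> [148, 102, 564, 610]
  L2: h(148,102)=(148*31+102)%997=702 h(564,610)=(564*31+610)%997=148 -> [702, 148]
  L3: h(702,148)=(702*31+148)%997=973 -> [973]
  root = 973 != target 68
Candidate C produces the target root.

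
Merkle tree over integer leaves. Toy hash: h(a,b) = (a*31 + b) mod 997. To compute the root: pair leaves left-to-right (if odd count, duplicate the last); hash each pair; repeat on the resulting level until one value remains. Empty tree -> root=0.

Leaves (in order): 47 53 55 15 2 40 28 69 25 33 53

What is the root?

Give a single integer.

L0: [47, 53, 55, 15, 2, 40, 28, 69, 25, 33, 53]
L1: h(47,53)=(47*31+53)%997=513 h(55,15)=(55*31+15)%997=723 h(2,40)=(2*31+40)%997=102 h(28,69)=(28*31+69)%997=937 h(25,33)=(25*31+33)%997=808 h(53,53)=(53*31+53)%997=699 -> [513, 723, 102, 937, 808, 699]
L2: h(513,723)=(513*31+723)%997=674 h(102,937)=(102*31+937)%997=111 h(808,699)=(808*31+699)%997=822 -> [674, 111, 822]
L3: h(674,111)=(674*31+111)%997=68 h(822,822)=(822*31+822)%997=382 -> [68, 382]
L4: h(68,382)=(68*31+382)%997=496 -> [496]

Answer: 496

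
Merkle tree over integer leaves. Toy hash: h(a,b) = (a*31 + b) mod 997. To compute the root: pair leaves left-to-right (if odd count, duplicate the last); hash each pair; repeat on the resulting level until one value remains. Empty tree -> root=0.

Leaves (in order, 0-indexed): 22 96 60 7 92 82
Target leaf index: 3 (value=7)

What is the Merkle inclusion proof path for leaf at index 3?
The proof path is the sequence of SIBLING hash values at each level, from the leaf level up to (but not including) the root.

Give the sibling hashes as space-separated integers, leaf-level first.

Answer: 60 778 170

Derivation:
L0 (leaves): [22, 96, 60, 7, 92, 82], target index=3
L1: h(22,96)=(22*31+96)%997=778 [pair 0] h(60,7)=(60*31+7)%997=870 [pair 1] h(92,82)=(92*31+82)%997=940 [pair 2] -> [778, 870, 940]
  Sibling for proof at L0: 60
L2: h(778,870)=(778*31+870)%997=63 [pair 0] h(940,940)=(940*31+940)%997=170 [pair 1] -> [63, 170]
  Sibling for proof at L1: 778
L3: h(63,170)=(63*31+170)%997=129 [pair 0] -> [129]
  Sibling for proof at L2: 170
Root: 129
Proof path (sibling hashes from leaf to root): [60, 778, 170]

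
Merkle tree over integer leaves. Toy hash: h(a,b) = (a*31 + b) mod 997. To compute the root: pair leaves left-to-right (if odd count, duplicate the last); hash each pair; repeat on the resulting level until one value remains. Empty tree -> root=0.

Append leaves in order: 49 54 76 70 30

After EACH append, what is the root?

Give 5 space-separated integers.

Answer: 49 576 348 342 445

Derivation:
After append 49 (leaves=[49]):
  L0: [49]
  root=49
After append 54 (leaves=[49, 54]):
  L0: [49, 54]
  L1: h(49,54)=(49*31+54)%997=576 -> [576]
  root=576
After append 76 (leaves=[49, 54, 76]):
  L0: [49, 54, 76]
  L1: h(49,54)=(49*31+54)%997=576 h(76,76)=(76*31+76)%997=438 -> [576, 438]
  L2: h(576,438)=(576*31+438)%997=348 -> [348]
  root=348
After append 70 (leaves=[49, 54, 76, 70]):
  L0: [49, 54, 76, 70]
  L1: h(49,54)=(49*31+54)%997=576 h(76,70)=(76*31+70)%997=432 -> [576, 432]
  L2: h(576,432)=(576*31+432)%997=342 -> [342]
  root=342
After append 30 (leaves=[49, 54, 76, 70, 30]):
  L0: [49, 54, 76, 70, 30]
  L1: h(49,54)=(49*31+54)%997=576 h(76,70)=(76*31+70)%997=432 h(30,30)=(30*31+30)%997=960 -> [576, 432, 960]
  L2: h(576,432)=(576*31+432)%997=342 h(960,960)=(960*31+960)%997=810 -> [342, 810]
  L3: h(342,810)=(342*31+810)%997=445 -> [445]
  root=445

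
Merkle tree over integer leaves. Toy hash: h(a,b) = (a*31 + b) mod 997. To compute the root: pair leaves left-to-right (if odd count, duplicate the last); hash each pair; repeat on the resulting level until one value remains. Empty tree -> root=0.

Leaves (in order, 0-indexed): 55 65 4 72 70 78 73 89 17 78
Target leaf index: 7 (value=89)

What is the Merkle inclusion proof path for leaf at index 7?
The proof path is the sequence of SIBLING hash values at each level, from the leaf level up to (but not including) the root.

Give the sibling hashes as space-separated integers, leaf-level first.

L0 (leaves): [55, 65, 4, 72, 70, 78, 73, 89, 17, 78], target index=7
L1: h(55,65)=(55*31+65)%997=773 [pair 0] h(4,72)=(4*31+72)%997=196 [pair 1] h(70,78)=(70*31+78)%997=254 [pair 2] h(73,89)=(73*31+89)%997=358 [pair 3] h(17,78)=(17*31+78)%997=605 [pair 4] -> [773, 196, 254, 358, 605]
  Sibling for proof at L0: 73
L2: h(773,196)=(773*31+196)%997=231 [pair 0] h(254,358)=(254*31+358)%997=256 [pair 1] h(605,605)=(605*31+605)%997=417 [pair 2] -> [231, 256, 417]
  Sibling for proof at L1: 254
L3: h(231,256)=(231*31+256)%997=438 [pair 0] h(417,417)=(417*31+417)%997=383 [pair 1] -> [438, 383]
  Sibling for proof at L2: 231
L4: h(438,383)=(438*31+383)%997=3 [pair 0] -> [3]
  Sibling for proof at L3: 383
Root: 3
Proof path (sibling hashes from leaf to root): [73, 254, 231, 383]

Answer: 73 254 231 383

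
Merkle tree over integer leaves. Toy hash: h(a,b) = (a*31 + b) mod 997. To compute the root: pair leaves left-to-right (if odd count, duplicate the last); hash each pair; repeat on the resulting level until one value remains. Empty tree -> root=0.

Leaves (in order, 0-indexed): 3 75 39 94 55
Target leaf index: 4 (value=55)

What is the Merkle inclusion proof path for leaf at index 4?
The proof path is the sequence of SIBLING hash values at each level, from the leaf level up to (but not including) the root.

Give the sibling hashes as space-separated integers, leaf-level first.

Answer: 55 763 529

Derivation:
L0 (leaves): [3, 75, 39, 94, 55], target index=4
L1: h(3,75)=(3*31+75)%997=168 [pair 0] h(39,94)=(39*31+94)%997=306 [pair 1] h(55,55)=(55*31+55)%997=763 [pair 2] -> [168, 306, 763]
  Sibling for proof at L0: 55
L2: h(168,306)=(168*31+306)%997=529 [pair 0] h(763,763)=(763*31+763)%997=488 [pair 1] -> [529, 488]
  Sibling for proof at L1: 763
L3: h(529,488)=(529*31+488)%997=935 [pair 0] -> [935]
  Sibling for proof at L2: 529
Root: 935
Proof path (sibling hashes from leaf to root): [55, 763, 529]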